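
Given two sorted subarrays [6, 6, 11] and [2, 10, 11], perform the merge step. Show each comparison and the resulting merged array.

Merging process:

Compare 6 vs 2: take 2 from right. Merged: [2]
Compare 6 vs 10: take 6 from left. Merged: [2, 6]
Compare 6 vs 10: take 6 from left. Merged: [2, 6, 6]
Compare 11 vs 10: take 10 from right. Merged: [2, 6, 6, 10]
Compare 11 vs 11: take 11 from left. Merged: [2, 6, 6, 10, 11]
Append remaining from right: [11]. Merged: [2, 6, 6, 10, 11, 11]

Final merged array: [2, 6, 6, 10, 11, 11]
Total comparisons: 5

The merged array is [2, 6, 6, 10, 11, 11], requiring 5 comparisons. The merge step runs in O(n) time where n is the total number of elements.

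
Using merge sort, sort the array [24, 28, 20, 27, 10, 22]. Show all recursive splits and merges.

Merge sort trace:

Split: [24, 28, 20, 27, 10, 22] -> [24, 28, 20] and [27, 10, 22]
  Split: [24, 28, 20] -> [24] and [28, 20]
    Split: [28, 20] -> [28] and [20]
    Merge: [28] + [20] -> [20, 28]
  Merge: [24] + [20, 28] -> [20, 24, 28]
  Split: [27, 10, 22] -> [27] and [10, 22]
    Split: [10, 22] -> [10] and [22]
    Merge: [10] + [22] -> [10, 22]
  Merge: [27] + [10, 22] -> [10, 22, 27]
Merge: [20, 24, 28] + [10, 22, 27] -> [10, 20, 22, 24, 27, 28]

Final sorted array: [10, 20, 22, 24, 27, 28]

The merge sort proceeds by recursively splitting the array and merging sorted halves.
After all merges, the sorted array is [10, 20, 22, 24, 27, 28].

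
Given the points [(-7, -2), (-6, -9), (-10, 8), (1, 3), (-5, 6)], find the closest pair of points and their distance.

Computing all pairwise distances among 5 points:

d((-7, -2), (-6, -9)) = 7.0711
d((-7, -2), (-10, 8)) = 10.4403
d((-7, -2), (1, 3)) = 9.434
d((-7, -2), (-5, 6)) = 8.2462
d((-6, -9), (-10, 8)) = 17.4642
d((-6, -9), (1, 3)) = 13.8924
d((-6, -9), (-5, 6)) = 15.0333
d((-10, 8), (1, 3)) = 12.083
d((-10, 8), (-5, 6)) = 5.3852 <-- minimum
d((1, 3), (-5, 6)) = 6.7082

Closest pair: (-10, 8) and (-5, 6) with distance 5.3852

The closest pair is (-10, 8) and (-5, 6) with Euclidean distance 5.3852. For 5 points, brute-force pairwise comparison is shown above. For large n, the divide-and-conquer algorithm (sort by x, recurse on halves, check the dividing strip) achieves O(n log n).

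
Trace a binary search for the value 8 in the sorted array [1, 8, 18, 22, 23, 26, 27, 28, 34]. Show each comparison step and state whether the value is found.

Binary search for 8 in [1, 8, 18, 22, 23, 26, 27, 28, 34]:

lo=0, hi=8, mid=4, arr[mid]=23 -> 23 > 8, search left half
lo=0, hi=3, mid=1, arr[mid]=8 -> Found target at index 1!

Binary search finds 8 at index 1 after 2 comparisons. The search repeatedly halves the search space by comparing with the middle element.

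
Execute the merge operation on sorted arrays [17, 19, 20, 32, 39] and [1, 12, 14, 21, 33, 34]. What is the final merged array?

Merging process:

Compare 17 vs 1: take 1 from right. Merged: [1]
Compare 17 vs 12: take 12 from right. Merged: [1, 12]
Compare 17 vs 14: take 14 from right. Merged: [1, 12, 14]
Compare 17 vs 21: take 17 from left. Merged: [1, 12, 14, 17]
Compare 19 vs 21: take 19 from left. Merged: [1, 12, 14, 17, 19]
Compare 20 vs 21: take 20 from left. Merged: [1, 12, 14, 17, 19, 20]
Compare 32 vs 21: take 21 from right. Merged: [1, 12, 14, 17, 19, 20, 21]
Compare 32 vs 33: take 32 from left. Merged: [1, 12, 14, 17, 19, 20, 21, 32]
Compare 39 vs 33: take 33 from right. Merged: [1, 12, 14, 17, 19, 20, 21, 32, 33]
Compare 39 vs 34: take 34 from right. Merged: [1, 12, 14, 17, 19, 20, 21, 32, 33, 34]
Append remaining from left: [39]. Merged: [1, 12, 14, 17, 19, 20, 21, 32, 33, 34, 39]

Final merged array: [1, 12, 14, 17, 19, 20, 21, 32, 33, 34, 39]
Total comparisons: 10

The merged array is [1, 12, 14, 17, 19, 20, 21, 32, 33, 34, 39], requiring 10 comparisons. The merge step runs in O(n) time where n is the total number of elements.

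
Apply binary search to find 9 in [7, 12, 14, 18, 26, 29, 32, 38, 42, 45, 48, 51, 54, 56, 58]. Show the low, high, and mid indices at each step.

Binary search for 9 in [7, 12, 14, 18, 26, 29, 32, 38, 42, 45, 48, 51, 54, 56, 58]:

lo=0, hi=14, mid=7, arr[mid]=38 -> 38 > 9, search left half
lo=0, hi=6, mid=3, arr[mid]=18 -> 18 > 9, search left half
lo=0, hi=2, mid=1, arr[mid]=12 -> 12 > 9, search left half
lo=0, hi=0, mid=0, arr[mid]=7 -> 7 < 9, search right half
lo=1 > hi=0, target 9 not found

Binary search determines that 9 is not in the array after 4 comparisons. The search space was exhausted without finding the target.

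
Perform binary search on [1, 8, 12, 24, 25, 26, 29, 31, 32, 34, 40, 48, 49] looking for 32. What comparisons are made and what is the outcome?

Binary search for 32 in [1, 8, 12, 24, 25, 26, 29, 31, 32, 34, 40, 48, 49]:

lo=0, hi=12, mid=6, arr[mid]=29 -> 29 < 32, search right half
lo=7, hi=12, mid=9, arr[mid]=34 -> 34 > 32, search left half
lo=7, hi=8, mid=7, arr[mid]=31 -> 31 < 32, search right half
lo=8, hi=8, mid=8, arr[mid]=32 -> Found target at index 8!

Binary search finds 32 at index 8 after 4 comparisons. The search repeatedly halves the search space by comparing with the middle element.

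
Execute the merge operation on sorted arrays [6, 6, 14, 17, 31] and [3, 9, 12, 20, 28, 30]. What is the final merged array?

Merging process:

Compare 6 vs 3: take 3 from right. Merged: [3]
Compare 6 vs 9: take 6 from left. Merged: [3, 6]
Compare 6 vs 9: take 6 from left. Merged: [3, 6, 6]
Compare 14 vs 9: take 9 from right. Merged: [3, 6, 6, 9]
Compare 14 vs 12: take 12 from right. Merged: [3, 6, 6, 9, 12]
Compare 14 vs 20: take 14 from left. Merged: [3, 6, 6, 9, 12, 14]
Compare 17 vs 20: take 17 from left. Merged: [3, 6, 6, 9, 12, 14, 17]
Compare 31 vs 20: take 20 from right. Merged: [3, 6, 6, 9, 12, 14, 17, 20]
Compare 31 vs 28: take 28 from right. Merged: [3, 6, 6, 9, 12, 14, 17, 20, 28]
Compare 31 vs 30: take 30 from right. Merged: [3, 6, 6, 9, 12, 14, 17, 20, 28, 30]
Append remaining from left: [31]. Merged: [3, 6, 6, 9, 12, 14, 17, 20, 28, 30, 31]

Final merged array: [3, 6, 6, 9, 12, 14, 17, 20, 28, 30, 31]
Total comparisons: 10

The merged array is [3, 6, 6, 9, 12, 14, 17, 20, 28, 30, 31], requiring 10 comparisons. The merge step runs in O(n) time where n is the total number of elements.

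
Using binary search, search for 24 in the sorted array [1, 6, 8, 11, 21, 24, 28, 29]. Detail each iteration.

Binary search for 24 in [1, 6, 8, 11, 21, 24, 28, 29]:

lo=0, hi=7, mid=3, arr[mid]=11 -> 11 < 24, search right half
lo=4, hi=7, mid=5, arr[mid]=24 -> Found target at index 5!

Binary search finds 24 at index 5 after 2 comparisons. The search repeatedly halves the search space by comparing with the middle element.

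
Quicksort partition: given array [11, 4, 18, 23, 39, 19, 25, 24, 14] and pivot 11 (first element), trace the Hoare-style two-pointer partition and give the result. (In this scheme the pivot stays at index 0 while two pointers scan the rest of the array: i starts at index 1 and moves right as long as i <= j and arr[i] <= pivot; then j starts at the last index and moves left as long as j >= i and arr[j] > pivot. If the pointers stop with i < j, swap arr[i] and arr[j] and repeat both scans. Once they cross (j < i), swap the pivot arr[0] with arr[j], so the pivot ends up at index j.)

Hoare-style two-pointer partition with pivot = 11:

Initial array: [11, 4, 18, 23, 39, 19, 25, 24, 14]

Pointers start at i = 1, j = 8.
i ends at 2, j ends at 1: the pointers have crossed (j < i), so scanning stops.

Swap pivot arr[0] with arr[1] to place pivot at position 1: [4, 11, 18, 23, 39, 19, 25, 24, 14]
Pivot position: 1

After partitioning with pivot 11, the array becomes [4, 11, 18, 23, 39, 19, 25, 24, 14]. The pivot is placed at index 1. All elements to the left of the pivot are <= 11, and all elements to the right are > 11.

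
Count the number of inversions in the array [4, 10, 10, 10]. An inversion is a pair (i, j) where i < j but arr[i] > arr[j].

Finding inversions in [4, 10, 10, 10]:


Total inversions: 0

The array has 0 inversions. It is already sorted.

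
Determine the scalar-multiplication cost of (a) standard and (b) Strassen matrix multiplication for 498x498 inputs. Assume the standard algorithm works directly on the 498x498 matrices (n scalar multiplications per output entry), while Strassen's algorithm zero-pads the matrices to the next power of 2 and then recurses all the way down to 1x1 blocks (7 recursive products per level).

Matrix multiplication for 498x498 matrices:

Strassen's algorithm requires power-of-2 dimensions. Pad 498x498 to 512x512 (next power of 2).

Standard algorithm: 498^3 = 123505992 multiplications
Strassen's algorithm: 7^(log2(512)) = 7^9 = 40353607 multiplications
Savings: 123505992 - 40353607 = 83152385 multiplications

Standard: 123505992 multiplications (498^3). Strassen: 40353607 multiplications (7^9, after padding to 512x512). Strassen reduces 8 recursive multiplications to 7 at each level.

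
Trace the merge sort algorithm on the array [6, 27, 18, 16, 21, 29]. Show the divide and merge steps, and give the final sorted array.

Merge sort trace:

Split: [6, 27, 18, 16, 21, 29] -> [6, 27, 18] and [16, 21, 29]
  Split: [6, 27, 18] -> [6] and [27, 18]
    Split: [27, 18] -> [27] and [18]
    Merge: [27] + [18] -> [18, 27]
  Merge: [6] + [18, 27] -> [6, 18, 27]
  Split: [16, 21, 29] -> [16] and [21, 29]
    Split: [21, 29] -> [21] and [29]
    Merge: [21] + [29] -> [21, 29]
  Merge: [16] + [21, 29] -> [16, 21, 29]
Merge: [6, 18, 27] + [16, 21, 29] -> [6, 16, 18, 21, 27, 29]

Final sorted array: [6, 16, 18, 21, 27, 29]

The merge sort proceeds by recursively splitting the array and merging sorted halves.
After all merges, the sorted array is [6, 16, 18, 21, 27, 29].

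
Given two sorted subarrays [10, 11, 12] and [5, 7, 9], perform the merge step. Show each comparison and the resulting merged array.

Merging process:

Compare 10 vs 5: take 5 from right. Merged: [5]
Compare 10 vs 7: take 7 from right. Merged: [5, 7]
Compare 10 vs 9: take 9 from right. Merged: [5, 7, 9]
Append remaining from left: [10, 11, 12]. Merged: [5, 7, 9, 10, 11, 12]

Final merged array: [5, 7, 9, 10, 11, 12]
Total comparisons: 3

The merged array is [5, 7, 9, 10, 11, 12], requiring 3 comparisons. The merge step runs in O(n) time where n is the total number of elements.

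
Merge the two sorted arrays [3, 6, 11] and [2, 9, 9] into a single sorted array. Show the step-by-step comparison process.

Merging process:

Compare 3 vs 2: take 2 from right. Merged: [2]
Compare 3 vs 9: take 3 from left. Merged: [2, 3]
Compare 6 vs 9: take 6 from left. Merged: [2, 3, 6]
Compare 11 vs 9: take 9 from right. Merged: [2, 3, 6, 9]
Compare 11 vs 9: take 9 from right. Merged: [2, 3, 6, 9, 9]
Append remaining from left: [11]. Merged: [2, 3, 6, 9, 9, 11]

Final merged array: [2, 3, 6, 9, 9, 11]
Total comparisons: 5

The merged array is [2, 3, 6, 9, 9, 11], requiring 5 comparisons. The merge step runs in O(n) time where n is the total number of elements.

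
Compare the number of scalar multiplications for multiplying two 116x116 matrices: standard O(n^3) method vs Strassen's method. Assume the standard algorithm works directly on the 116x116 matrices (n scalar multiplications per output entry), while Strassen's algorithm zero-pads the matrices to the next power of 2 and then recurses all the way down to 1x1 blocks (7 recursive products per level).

Matrix multiplication for 116x116 matrices:

Strassen's algorithm requires power-of-2 dimensions. Pad 116x116 to 128x128 (next power of 2).

Standard algorithm: 116^3 = 1560896 multiplications
Strassen's algorithm: 7^(log2(128)) = 7^7 = 823543 multiplications
Savings: 1560896 - 823543 = 737353 multiplications

Standard: 1560896 multiplications (116^3). Strassen: 823543 multiplications (7^7, after padding to 128x128). Strassen reduces 8 recursive multiplications to 7 at each level.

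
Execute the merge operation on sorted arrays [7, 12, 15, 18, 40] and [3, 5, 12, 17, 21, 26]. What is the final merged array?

Merging process:

Compare 7 vs 3: take 3 from right. Merged: [3]
Compare 7 vs 5: take 5 from right. Merged: [3, 5]
Compare 7 vs 12: take 7 from left. Merged: [3, 5, 7]
Compare 12 vs 12: take 12 from left. Merged: [3, 5, 7, 12]
Compare 15 vs 12: take 12 from right. Merged: [3, 5, 7, 12, 12]
Compare 15 vs 17: take 15 from left. Merged: [3, 5, 7, 12, 12, 15]
Compare 18 vs 17: take 17 from right. Merged: [3, 5, 7, 12, 12, 15, 17]
Compare 18 vs 21: take 18 from left. Merged: [3, 5, 7, 12, 12, 15, 17, 18]
Compare 40 vs 21: take 21 from right. Merged: [3, 5, 7, 12, 12, 15, 17, 18, 21]
Compare 40 vs 26: take 26 from right. Merged: [3, 5, 7, 12, 12, 15, 17, 18, 21, 26]
Append remaining from left: [40]. Merged: [3, 5, 7, 12, 12, 15, 17, 18, 21, 26, 40]

Final merged array: [3, 5, 7, 12, 12, 15, 17, 18, 21, 26, 40]
Total comparisons: 10

The merged array is [3, 5, 7, 12, 12, 15, 17, 18, 21, 26, 40], requiring 10 comparisons. The merge step runs in O(n) time where n is the total number of elements.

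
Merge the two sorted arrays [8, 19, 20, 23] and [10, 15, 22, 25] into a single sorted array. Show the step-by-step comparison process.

Merging process:

Compare 8 vs 10: take 8 from left. Merged: [8]
Compare 19 vs 10: take 10 from right. Merged: [8, 10]
Compare 19 vs 15: take 15 from right. Merged: [8, 10, 15]
Compare 19 vs 22: take 19 from left. Merged: [8, 10, 15, 19]
Compare 20 vs 22: take 20 from left. Merged: [8, 10, 15, 19, 20]
Compare 23 vs 22: take 22 from right. Merged: [8, 10, 15, 19, 20, 22]
Compare 23 vs 25: take 23 from left. Merged: [8, 10, 15, 19, 20, 22, 23]
Append remaining from right: [25]. Merged: [8, 10, 15, 19, 20, 22, 23, 25]

Final merged array: [8, 10, 15, 19, 20, 22, 23, 25]
Total comparisons: 7

The merged array is [8, 10, 15, 19, 20, 22, 23, 25], requiring 7 comparisons. The merge step runs in O(n) time where n is the total number of elements.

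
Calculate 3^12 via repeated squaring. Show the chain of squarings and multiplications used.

Computing 3^12 by squaring (build up from 3^1; each line after the first costs one multiplication):

3^1 = 3
3^2 = (3^1)^2 = 3^2 = 9
3^3 = 3 * 3^2 = 3 * 9 = 27
3^6 = (3^3)^2 = 27^2 = 729
3^12 = (3^6)^2 = 729^2 = 531441

Result: 531441
Multiplications needed: 4 (4 lines after 3^1)

3^12 = 531441. Using exponentiation by squaring, this requires 4 multiplications. The key idea: if the exponent is even, square the half-power; if odd, multiply by the base once.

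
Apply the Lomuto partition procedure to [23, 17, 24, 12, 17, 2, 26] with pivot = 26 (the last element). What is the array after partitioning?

Lomuto partition with pivot = 26:

Initial array: [23, 17, 24, 12, 17, 2, 26]

arr[0]=23 <= 26: swap with position 0, array becomes [23, 17, 24, 12, 17, 2, 26]
arr[1]=17 <= 26: swap with position 1, array becomes [23, 17, 24, 12, 17, 2, 26]
arr[2]=24 <= 26: swap with position 2, array becomes [23, 17, 24, 12, 17, 2, 26]
arr[3]=12 <= 26: swap with position 3, array becomes [23, 17, 24, 12, 17, 2, 26]
arr[4]=17 <= 26: swap with position 4, array becomes [23, 17, 24, 12, 17, 2, 26]
arr[5]=2 <= 26: swap with position 5, array becomes [23, 17, 24, 12, 17, 2, 26]

Place pivot at position 6: [23, 17, 24, 12, 17, 2, 26]
Pivot position: 6

After partitioning with pivot 26, the array becomes [23, 17, 24, 12, 17, 2, 26]. The pivot is placed at index 6. All elements to the left of the pivot are <= 26, and all elements to the right are > 26.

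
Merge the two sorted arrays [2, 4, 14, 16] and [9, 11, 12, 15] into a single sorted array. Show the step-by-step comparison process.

Merging process:

Compare 2 vs 9: take 2 from left. Merged: [2]
Compare 4 vs 9: take 4 from left. Merged: [2, 4]
Compare 14 vs 9: take 9 from right. Merged: [2, 4, 9]
Compare 14 vs 11: take 11 from right. Merged: [2, 4, 9, 11]
Compare 14 vs 12: take 12 from right. Merged: [2, 4, 9, 11, 12]
Compare 14 vs 15: take 14 from left. Merged: [2, 4, 9, 11, 12, 14]
Compare 16 vs 15: take 15 from right. Merged: [2, 4, 9, 11, 12, 14, 15]
Append remaining from left: [16]. Merged: [2, 4, 9, 11, 12, 14, 15, 16]

Final merged array: [2, 4, 9, 11, 12, 14, 15, 16]
Total comparisons: 7

The merged array is [2, 4, 9, 11, 12, 14, 15, 16], requiring 7 comparisons. The merge step runs in O(n) time where n is the total number of elements.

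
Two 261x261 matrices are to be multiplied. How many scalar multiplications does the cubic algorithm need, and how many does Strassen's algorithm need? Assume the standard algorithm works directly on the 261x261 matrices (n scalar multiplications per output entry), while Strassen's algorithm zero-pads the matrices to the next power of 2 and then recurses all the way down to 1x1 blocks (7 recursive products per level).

Matrix multiplication for 261x261 matrices:

Strassen's algorithm requires power-of-2 dimensions. Pad 261x261 to 512x512 (next power of 2).

Standard algorithm: 261^3 = 17779581 multiplications
Strassen's algorithm: 7^(log2(512)) = 7^9 = 40353607 multiplications
Difference: 17779581 - 40353607 = -22574026 (Strassen uses MORE here due to padding overhead — for small or just-over-power-of-2 n, padding can outweigh the per-level savings)

Standard: 17779581 multiplications (261^3). Strassen: 40353607 multiplications (7^9, after padding to 512x512). Strassen reduces 8 recursive multiplications to 7 at each level.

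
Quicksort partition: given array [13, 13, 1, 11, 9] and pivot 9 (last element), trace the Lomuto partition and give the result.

Lomuto partition with pivot = 9:

Initial array: [13, 13, 1, 11, 9]

arr[0]=13 > 9: no swap
arr[1]=13 > 9: no swap
arr[2]=1 <= 9: swap with position 0, array becomes [1, 13, 13, 11, 9]
arr[3]=11 > 9: no swap

Place pivot at position 1: [1, 9, 13, 11, 13]
Pivot position: 1

After partitioning with pivot 9, the array becomes [1, 9, 13, 11, 13]. The pivot is placed at index 1. All elements to the left of the pivot are <= 9, and all elements to the right are > 9.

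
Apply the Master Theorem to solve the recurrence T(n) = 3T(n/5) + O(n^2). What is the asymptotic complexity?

Master Theorem for T(n) = 3T(n/5) + O(n^2):

a = 3, b = 5, c = 2
log_b(a) = log_5(3) = 0.6826

Case 3: c = 2 > log_5(3) = 0.6826
T(n) = O(n^2) = O(n^2)

For T(n) = 3T(n/5) + O(n^2): log_5(3) = 0.6826. This is Case 3 of the Master Theorem (c > log_b(a), work dominated by root), giving O(n^2).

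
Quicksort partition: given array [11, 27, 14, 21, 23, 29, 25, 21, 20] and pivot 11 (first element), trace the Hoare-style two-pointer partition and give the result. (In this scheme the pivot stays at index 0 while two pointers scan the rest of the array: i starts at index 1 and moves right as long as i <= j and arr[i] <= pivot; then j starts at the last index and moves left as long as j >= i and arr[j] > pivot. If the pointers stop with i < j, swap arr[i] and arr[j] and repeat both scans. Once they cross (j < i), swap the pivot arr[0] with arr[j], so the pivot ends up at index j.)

Hoare-style two-pointer partition with pivot = 11:

Initial array: [11, 27, 14, 21, 23, 29, 25, 21, 20]

Pointers start at i = 1, j = 8.
i ends at 1, j ends at 0: the pointers have crossed (j < i), so scanning stops.

j = 0, so swapping arr[0] with arr[j] leaves the pivot at position 0: [11, 27, 14, 21, 23, 29, 25, 21, 20]
Pivot position: 0

After partitioning with pivot 11, the array becomes [11, 27, 14, 21, 23, 29, 25, 21, 20]. The pivot is placed at index 0. All elements to the left of the pivot are <= 11, and all elements to the right are > 11.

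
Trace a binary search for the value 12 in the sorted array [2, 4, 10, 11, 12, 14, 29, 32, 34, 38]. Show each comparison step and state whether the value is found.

Binary search for 12 in [2, 4, 10, 11, 12, 14, 29, 32, 34, 38]:

lo=0, hi=9, mid=4, arr[mid]=12 -> Found target at index 4!

Binary search finds 12 at index 4 after 1 comparisons. The search repeatedly halves the search space by comparing with the middle element.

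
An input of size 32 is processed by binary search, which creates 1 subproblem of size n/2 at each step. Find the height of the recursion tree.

For divide and conquer with division factor 2:

Problem sizes at each level:
Level 0: 32
Level 1: 16
Level 2: 8
Level 3: 4
Level 4: 2
Level 5: 1

The root is level 0 and the size-1 base case is level 5 (the tree spans levels 0 through 5, i.e. 6 levels counting the root), so the depth is the number of divisions: log_2(32) = 5

The recursion tree depth is log_2(32) = 5. At each level, the problem size is divided by 2, so it takes 5 divisions to reduce to a base case of size 1. The algorithm makes 1 recursive call at each level.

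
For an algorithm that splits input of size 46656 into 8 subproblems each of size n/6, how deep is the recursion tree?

For divide and conquer with division factor 6:

Problem sizes at each level:
Level 0: 46656
Level 1: 7776
Level 2: 1296
Level 3: 216
Level 4: 36
Level 5: 6
Level 6: 1

The root is level 0 and the size-1 base case is level 6 (the tree spans levels 0 through 6, i.e. 7 levels counting the root), so the depth is the number of divisions: log_6(46656) = 6

The recursion tree depth is log_6(46656) = 6. At each level, the problem size is divided by 6, so it takes 6 divisions to reduce to a base case of size 1. The algorithm makes 8 recursive calls at each level.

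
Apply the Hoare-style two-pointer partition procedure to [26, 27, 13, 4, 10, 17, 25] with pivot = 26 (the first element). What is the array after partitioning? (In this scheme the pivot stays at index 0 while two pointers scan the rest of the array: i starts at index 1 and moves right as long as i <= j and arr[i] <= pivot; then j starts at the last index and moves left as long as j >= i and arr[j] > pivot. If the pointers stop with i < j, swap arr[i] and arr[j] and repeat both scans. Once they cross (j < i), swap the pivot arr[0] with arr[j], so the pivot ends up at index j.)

Hoare-style two-pointer partition with pivot = 26:

Initial array: [26, 27, 13, 4, 10, 17, 25]

Pointers start at i = 1, j = 6.
i stops at index 1 (arr[1]=27 > 26), j stops at index 6 (arr[6]=25 <= 26): swap arr[1] and arr[6], array becomes [26, 25, 13, 4, 10, 17, 27]
i ends at 6, j ends at 5: the pointers have crossed (j < i), so scanning stops.

Swap pivot arr[0] with arr[5] to place pivot at position 5: [17, 25, 13, 4, 10, 26, 27]
Pivot position: 5

After partitioning with pivot 26, the array becomes [17, 25, 13, 4, 10, 26, 27]. The pivot is placed at index 5. All elements to the left of the pivot are <= 26, and all elements to the right are > 26.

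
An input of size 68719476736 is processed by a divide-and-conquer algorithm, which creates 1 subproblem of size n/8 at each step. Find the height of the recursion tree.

For divide and conquer with division factor 8:

Problem sizes at each level:
Level 0: 68719476736
Level 1: 8589934592
Level 2: 1073741824
Level 3: 134217728
Level 4: 16777216
Level 5: 2097152
Level 6: 262144
Level 7: 32768
Level 8: 4096
Level 9: 512
Level 10: 64
Level 11: 8
Level 12: 1

The root is level 0 and the size-1 base case is level 12 (the tree spans levels 0 through 12, i.e. 13 levels counting the root), so the depth is the number of divisions: log_8(68719476736) = 12

The recursion tree depth is log_8(68719476736) = 12. At each level, the problem size is divided by 8, so it takes 12 divisions to reduce to a base case of size 1. The algorithm makes 1 recursive call at each level.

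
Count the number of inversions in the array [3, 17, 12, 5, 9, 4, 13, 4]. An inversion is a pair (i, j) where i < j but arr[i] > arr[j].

Finding inversions in [3, 17, 12, 5, 9, 4, 13, 4]:

(1, 2): arr[1]=17 > arr[2]=12
(1, 3): arr[1]=17 > arr[3]=5
(1, 4): arr[1]=17 > arr[4]=9
(1, 5): arr[1]=17 > arr[5]=4
(1, 6): arr[1]=17 > arr[6]=13
(1, 7): arr[1]=17 > arr[7]=4
(2, 3): arr[2]=12 > arr[3]=5
(2, 4): arr[2]=12 > arr[4]=9
(2, 5): arr[2]=12 > arr[5]=4
(2, 7): arr[2]=12 > arr[7]=4
(3, 5): arr[3]=5 > arr[5]=4
(3, 7): arr[3]=5 > arr[7]=4
(4, 5): arr[4]=9 > arr[5]=4
(4, 7): arr[4]=9 > arr[7]=4
(6, 7): arr[6]=13 > arr[7]=4

Total inversions: 15

The array has 15 inversion(s): (1,2), (1,3), (1,4), (1,5), (1,6), (1,7), (2,3), (2,4), (2,5), (2,7), (3,5), (3,7), (4,5), (4,7), (6,7). Each pair (i,j) satisfies i < j and arr[i] > arr[j].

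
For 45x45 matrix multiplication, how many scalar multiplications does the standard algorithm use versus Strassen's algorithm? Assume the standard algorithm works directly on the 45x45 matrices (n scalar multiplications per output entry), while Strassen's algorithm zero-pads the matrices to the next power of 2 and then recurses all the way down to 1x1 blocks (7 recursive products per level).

Matrix multiplication for 45x45 matrices:

Strassen's algorithm requires power-of-2 dimensions. Pad 45x45 to 64x64 (next power of 2).

Standard algorithm: 45^3 = 91125 multiplications
Strassen's algorithm: 7^(log2(64)) = 7^6 = 117649 multiplications
Difference: 91125 - 117649 = -26524 (Strassen uses MORE here due to padding overhead — for small or just-over-power-of-2 n, padding can outweigh the per-level savings)

Standard: 91125 multiplications (45^3). Strassen: 117649 multiplications (7^6, after padding to 64x64). Strassen reduces 8 recursive multiplications to 7 at each level.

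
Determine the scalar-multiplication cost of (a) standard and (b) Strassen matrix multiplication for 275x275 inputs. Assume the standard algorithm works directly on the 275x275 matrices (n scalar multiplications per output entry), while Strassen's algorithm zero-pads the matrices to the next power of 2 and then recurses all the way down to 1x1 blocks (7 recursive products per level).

Matrix multiplication for 275x275 matrices:

Strassen's algorithm requires power-of-2 dimensions. Pad 275x275 to 512x512 (next power of 2).

Standard algorithm: 275^3 = 20796875 multiplications
Strassen's algorithm: 7^(log2(512)) = 7^9 = 40353607 multiplications
Difference: 20796875 - 40353607 = -19556732 (Strassen uses MORE here due to padding overhead — for small or just-over-power-of-2 n, padding can outweigh the per-level savings)

Standard: 20796875 multiplications (275^3). Strassen: 40353607 multiplications (7^9, after padding to 512x512). Strassen reduces 8 recursive multiplications to 7 at each level.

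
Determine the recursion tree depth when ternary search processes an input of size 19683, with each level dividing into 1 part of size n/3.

For divide and conquer with division factor 3:

Problem sizes at each level:
Level 0: 19683
Level 1: 6561
Level 2: 2187
Level 3: 729
Level 4: 243
Level 5: 81
Level 6: 27
Level 7: 9
Level 8: 3
Level 9: 1

The root is level 0 and the size-1 base case is level 9 (the tree spans levels 0 through 9, i.e. 10 levels counting the root), so the depth is the number of divisions: log_3(19683) = 9

The recursion tree depth is log_3(19683) = 9. At each level, the problem size is divided by 3, so it takes 9 divisions to reduce to a base case of size 1. The algorithm makes 1 recursive call at each level.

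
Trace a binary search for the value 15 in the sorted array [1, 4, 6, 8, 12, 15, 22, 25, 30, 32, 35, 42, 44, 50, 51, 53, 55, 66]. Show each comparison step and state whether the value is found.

Binary search for 15 in [1, 4, 6, 8, 12, 15, 22, 25, 30, 32, 35, 42, 44, 50, 51, 53, 55, 66]:

lo=0, hi=17, mid=8, arr[mid]=30 -> 30 > 15, search left half
lo=0, hi=7, mid=3, arr[mid]=8 -> 8 < 15, search right half
lo=4, hi=7, mid=5, arr[mid]=15 -> Found target at index 5!

Binary search finds 15 at index 5 after 3 comparisons. The search repeatedly halves the search space by comparing with the middle element.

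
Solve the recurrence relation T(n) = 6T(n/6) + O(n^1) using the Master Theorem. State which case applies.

Master Theorem for T(n) = 6T(n/6) + O(n^1):

a = 6, b = 6, c = 1
log_b(a) = log_6(6) = 1.0000

Case 2: c = 1 = log_6(6) = 1.0000
T(n) = O(n^1 log n) = O(n log n)

For T(n) = 6T(n/6) + O(n^1): log_6(6) = 1.0000. This is Case 2 of the Master Theorem (c = log_b(a), equal work at all levels), giving O(n log n).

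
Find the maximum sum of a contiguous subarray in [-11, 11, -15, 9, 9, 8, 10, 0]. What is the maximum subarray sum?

Using Kadane's algorithm on [-11, 11, -15, 9, 9, 8, 10, 0]:

Scanning through the array:
Position 1 (value 11): max_ending_here = 11, max_so_far = 11
Position 2 (value -15): max_ending_here = -4, max_so_far = 11
Position 3 (value 9): max_ending_here = 9, max_so_far = 11
Position 4 (value 9): max_ending_here = 18, max_so_far = 18
Position 5 (value 8): max_ending_here = 26, max_so_far = 26
Position 6 (value 10): max_ending_here = 36, max_so_far = 36
Position 7 (value 0): max_ending_here = 36, max_so_far = 36

Maximum subarray: [9, 9, 8, 10]
Maximum sum: 36

The maximum subarray is [9, 9, 8, 10] with sum 36. This subarray runs from index 3 to index 6.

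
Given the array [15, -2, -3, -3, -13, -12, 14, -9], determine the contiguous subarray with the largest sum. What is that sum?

Using Kadane's algorithm on [15, -2, -3, -3, -13, -12, 14, -9]:

Scanning through the array:
Position 1 (value -2): max_ending_here = 13, max_so_far = 15
Position 2 (value -3): max_ending_here = 10, max_so_far = 15
Position 3 (value -3): max_ending_here = 7, max_so_far = 15
Position 4 (value -13): max_ending_here = -6, max_so_far = 15
Position 5 (value -12): max_ending_here = -12, max_so_far = 15
Position 6 (value 14): max_ending_here = 14, max_so_far = 15
Position 7 (value -9): max_ending_here = 5, max_so_far = 15

Maximum subarray: [15]
Maximum sum: 15

The maximum subarray is [15] with sum 15. This subarray runs from index 0 to index 0.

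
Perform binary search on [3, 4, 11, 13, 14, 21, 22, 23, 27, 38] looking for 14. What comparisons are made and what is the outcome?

Binary search for 14 in [3, 4, 11, 13, 14, 21, 22, 23, 27, 38]:

lo=0, hi=9, mid=4, arr[mid]=14 -> Found target at index 4!

Binary search finds 14 at index 4 after 1 comparisons. The search repeatedly halves the search space by comparing with the middle element.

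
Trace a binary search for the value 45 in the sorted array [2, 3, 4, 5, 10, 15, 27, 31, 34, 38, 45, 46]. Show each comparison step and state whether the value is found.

Binary search for 45 in [2, 3, 4, 5, 10, 15, 27, 31, 34, 38, 45, 46]:

lo=0, hi=11, mid=5, arr[mid]=15 -> 15 < 45, search right half
lo=6, hi=11, mid=8, arr[mid]=34 -> 34 < 45, search right half
lo=9, hi=11, mid=10, arr[mid]=45 -> Found target at index 10!

Binary search finds 45 at index 10 after 3 comparisons. The search repeatedly halves the search space by comparing with the middle element.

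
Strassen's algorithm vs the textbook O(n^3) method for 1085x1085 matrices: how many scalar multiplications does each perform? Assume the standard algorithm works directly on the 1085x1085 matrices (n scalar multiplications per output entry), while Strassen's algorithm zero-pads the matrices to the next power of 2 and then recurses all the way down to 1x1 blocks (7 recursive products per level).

Matrix multiplication for 1085x1085 matrices:

Strassen's algorithm requires power-of-2 dimensions. Pad 1085x1085 to 2048x2048 (next power of 2).

Standard algorithm: 1085^3 = 1277289125 multiplications
Strassen's algorithm: 7^(log2(2048)) = 7^11 = 1977326743 multiplications
Difference: 1277289125 - 1977326743 = -700037618 (Strassen uses MORE here due to padding overhead — for small or just-over-power-of-2 n, padding can outweigh the per-level savings)

Standard: 1277289125 multiplications (1085^3). Strassen: 1977326743 multiplications (7^11, after padding to 2048x2048). Strassen reduces 8 recursive multiplications to 7 at each level.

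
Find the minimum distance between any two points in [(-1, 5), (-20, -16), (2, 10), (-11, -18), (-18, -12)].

Computing all pairwise distances among 5 points:

d((-1, 5), (-20, -16)) = 28.3196
d((-1, 5), (2, 10)) = 5.831
d((-1, 5), (-11, -18)) = 25.0799
d((-1, 5), (-18, -12)) = 24.0416
d((-20, -16), (2, 10)) = 34.0588
d((-20, -16), (-11, -18)) = 9.2195
d((-20, -16), (-18, -12)) = 4.4721 <-- minimum
d((2, 10), (-11, -18)) = 30.8707
d((2, 10), (-18, -12)) = 29.7321
d((-11, -18), (-18, -12)) = 9.2195

Closest pair: (-20, -16) and (-18, -12) with distance 4.4721

The closest pair is (-20, -16) and (-18, -12) with Euclidean distance 4.4721. For 5 points, brute-force pairwise comparison is shown above. For large n, the divide-and-conquer algorithm (sort by x, recurse on halves, check the dividing strip) achieves O(n log n).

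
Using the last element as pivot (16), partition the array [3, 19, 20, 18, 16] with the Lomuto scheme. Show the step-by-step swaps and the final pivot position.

Lomuto partition with pivot = 16:

Initial array: [3, 19, 20, 18, 16]

arr[0]=3 <= 16: swap with position 0, array becomes [3, 19, 20, 18, 16]
arr[1]=19 > 16: no swap
arr[2]=20 > 16: no swap
arr[3]=18 > 16: no swap

Place pivot at position 1: [3, 16, 20, 18, 19]
Pivot position: 1

After partitioning with pivot 16, the array becomes [3, 16, 20, 18, 19]. The pivot is placed at index 1. All elements to the left of the pivot are <= 16, and all elements to the right are > 16.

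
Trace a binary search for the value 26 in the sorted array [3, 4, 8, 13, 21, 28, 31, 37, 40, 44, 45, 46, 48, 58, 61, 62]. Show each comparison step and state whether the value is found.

Binary search for 26 in [3, 4, 8, 13, 21, 28, 31, 37, 40, 44, 45, 46, 48, 58, 61, 62]:

lo=0, hi=15, mid=7, arr[mid]=37 -> 37 > 26, search left half
lo=0, hi=6, mid=3, arr[mid]=13 -> 13 < 26, search right half
lo=4, hi=6, mid=5, arr[mid]=28 -> 28 > 26, search left half
lo=4, hi=4, mid=4, arr[mid]=21 -> 21 < 26, search right half
lo=5 > hi=4, target 26 not found

Binary search determines that 26 is not in the array after 4 comparisons. The search space was exhausted without finding the target.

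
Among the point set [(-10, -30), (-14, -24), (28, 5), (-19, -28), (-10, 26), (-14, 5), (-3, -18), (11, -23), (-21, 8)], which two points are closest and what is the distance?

Computing all pairwise distances among 9 points:

d((-10, -30), (-14, -24)) = 7.2111
d((-10, -30), (28, 5)) = 51.6624
d((-10, -30), (-19, -28)) = 9.2195
d((-10, -30), (-10, 26)) = 56.0
d((-10, -30), (-14, 5)) = 35.2278
d((-10, -30), (-3, -18)) = 13.8924
d((-10, -30), (11, -23)) = 22.1359
d((-10, -30), (-21, 8)) = 39.5601
d((-14, -24), (28, 5)) = 51.0392
d((-14, -24), (-19, -28)) = 6.4031 <-- minimum
d((-14, -24), (-10, 26)) = 50.1597
d((-14, -24), (-14, 5)) = 29.0
d((-14, -24), (-3, -18)) = 12.53
d((-14, -24), (11, -23)) = 25.02
d((-14, -24), (-21, 8)) = 32.7567
d((28, 5), (-19, -28)) = 57.4282
d((28, 5), (-10, 26)) = 43.4166
d((28, 5), (-14, 5)) = 42.0
d((28, 5), (-3, -18)) = 38.6005
d((28, 5), (11, -23)) = 32.7567
d((28, 5), (-21, 8)) = 49.0918
d((-19, -28), (-10, 26)) = 54.7449
d((-19, -28), (-14, 5)) = 33.3766
d((-19, -28), (-3, -18)) = 18.868
d((-19, -28), (11, -23)) = 30.4138
d((-19, -28), (-21, 8)) = 36.0555
d((-10, 26), (-14, 5)) = 21.3776
d((-10, 26), (-3, -18)) = 44.5533
d((-10, 26), (11, -23)) = 53.3104
d((-10, 26), (-21, 8)) = 21.095
d((-14, 5), (-3, -18)) = 25.4951
d((-14, 5), (11, -23)) = 37.5366
d((-14, 5), (-21, 8)) = 7.6158
d((-3, -18), (11, -23)) = 14.8661
d((-3, -18), (-21, 8)) = 31.6228
d((11, -23), (-21, 8)) = 44.5533

Closest pair: (-14, -24) and (-19, -28) with distance 6.4031

The closest pair is (-14, -24) and (-19, -28) with Euclidean distance 6.4031. For 9 points, brute-force pairwise comparison is shown above. For large n, the divide-and-conquer algorithm (sort by x, recurse on halves, check the dividing strip) achieves O(n log n).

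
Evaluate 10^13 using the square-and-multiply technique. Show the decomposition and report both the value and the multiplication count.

Computing 10^13 by squaring (build up from 10^1; each line after the first costs one multiplication):

10^1 = 10
10^2 = (10^1)^2 = 10^2 = 100
10^3 = 10 * 10^2 = 10 * 100 = 1000
10^6 = (10^3)^2 = 1000^2 = 1000000
10^12 = (10^6)^2 = 1000000^2 = 1000000000000
10^13 = 10 * 10^12 = 10 * 1000000000000 = 10000000000000

Result: 10000000000000
Multiplications needed: 5 (5 lines after 10^1)

10^13 = 10000000000000. Using exponentiation by squaring, this requires 5 multiplications. The key idea: if the exponent is even, square the half-power; if odd, multiply by the base once.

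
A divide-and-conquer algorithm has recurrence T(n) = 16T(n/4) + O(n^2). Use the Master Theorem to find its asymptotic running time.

Master Theorem for T(n) = 16T(n/4) + O(n^2):

a = 16, b = 4, c = 2
log_b(a) = log_4(16) = 2.0000

Case 2: c = 2 = log_4(16) = 2.0000
T(n) = O(n^2 log n) = O(n^2 log n)

For T(n) = 16T(n/4) + O(n^2): log_4(16) = 2.0000. This is Case 2 of the Master Theorem (c = log_b(a), equal work at all levels), giving O(n^2 log n).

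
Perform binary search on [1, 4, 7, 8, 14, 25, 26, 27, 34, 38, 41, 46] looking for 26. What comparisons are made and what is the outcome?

Binary search for 26 in [1, 4, 7, 8, 14, 25, 26, 27, 34, 38, 41, 46]:

lo=0, hi=11, mid=5, arr[mid]=25 -> 25 < 26, search right half
lo=6, hi=11, mid=8, arr[mid]=34 -> 34 > 26, search left half
lo=6, hi=7, mid=6, arr[mid]=26 -> Found target at index 6!

Binary search finds 26 at index 6 after 3 comparisons. The search repeatedly halves the search space by comparing with the middle element.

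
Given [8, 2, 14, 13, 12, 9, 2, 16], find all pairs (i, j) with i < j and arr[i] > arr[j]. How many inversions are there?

Finding inversions in [8, 2, 14, 13, 12, 9, 2, 16]:

(0, 1): arr[0]=8 > arr[1]=2
(0, 6): arr[0]=8 > arr[6]=2
(2, 3): arr[2]=14 > arr[3]=13
(2, 4): arr[2]=14 > arr[4]=12
(2, 5): arr[2]=14 > arr[5]=9
(2, 6): arr[2]=14 > arr[6]=2
(3, 4): arr[3]=13 > arr[4]=12
(3, 5): arr[3]=13 > arr[5]=9
(3, 6): arr[3]=13 > arr[6]=2
(4, 5): arr[4]=12 > arr[5]=9
(4, 6): arr[4]=12 > arr[6]=2
(5, 6): arr[5]=9 > arr[6]=2

Total inversions: 12

The array has 12 inversion(s): (0,1), (0,6), (2,3), (2,4), (2,5), (2,6), (3,4), (3,5), (3,6), (4,5), (4,6), (5,6). Each pair (i,j) satisfies i < j and arr[i] > arr[j].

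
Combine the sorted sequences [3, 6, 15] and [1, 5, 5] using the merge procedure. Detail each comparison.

Merging process:

Compare 3 vs 1: take 1 from right. Merged: [1]
Compare 3 vs 5: take 3 from left. Merged: [1, 3]
Compare 6 vs 5: take 5 from right. Merged: [1, 3, 5]
Compare 6 vs 5: take 5 from right. Merged: [1, 3, 5, 5]
Append remaining from left: [6, 15]. Merged: [1, 3, 5, 5, 6, 15]

Final merged array: [1, 3, 5, 5, 6, 15]
Total comparisons: 4

The merged array is [1, 3, 5, 5, 6, 15], requiring 4 comparisons. The merge step runs in O(n) time where n is the total number of elements.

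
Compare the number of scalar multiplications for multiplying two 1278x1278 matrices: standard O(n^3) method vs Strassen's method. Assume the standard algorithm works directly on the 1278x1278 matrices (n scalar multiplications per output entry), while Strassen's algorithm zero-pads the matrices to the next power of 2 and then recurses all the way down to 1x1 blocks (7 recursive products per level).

Matrix multiplication for 1278x1278 matrices:

Strassen's algorithm requires power-of-2 dimensions. Pad 1278x1278 to 2048x2048 (next power of 2).

Standard algorithm: 1278^3 = 2087336952 multiplications
Strassen's algorithm: 7^(log2(2048)) = 7^11 = 1977326743 multiplications
Savings: 2087336952 - 1977326743 = 110010209 multiplications

Standard: 2087336952 multiplications (1278^3). Strassen: 1977326743 multiplications (7^11, after padding to 2048x2048). Strassen reduces 8 recursive multiplications to 7 at each level.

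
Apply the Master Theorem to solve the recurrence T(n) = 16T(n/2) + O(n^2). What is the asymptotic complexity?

Master Theorem for T(n) = 16T(n/2) + O(n^2):

a = 16, b = 2, c = 2
log_b(a) = log_2(16) = 4.0000

Case 1: c = 2 < log_2(16) = 4.0000
T(n) = O(n^(log_2 16)) = O(n^4)

For T(n) = 16T(n/2) + O(n^2): log_2(16) = 4.0000. This is Case 1 of the Master Theorem (c < log_b(a), work dominated by leaves), giving O(n^4).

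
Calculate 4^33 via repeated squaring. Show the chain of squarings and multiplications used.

Computing 4^33 by squaring (build up from 4^1; each line after the first costs one multiplication):

4^1 = 4
4^2 = (4^1)^2 = 4^2 = 16
4^4 = (4^2)^2 = 16^2 = 256
4^8 = (4^4)^2 = 256^2 = 65536
4^16 = (4^8)^2 = 65536^2 = 4294967296
4^32 = (4^16)^2 = 4294967296^2 = 18446744073709551616
4^33 = 4 * 4^32 = 4 * 18446744073709551616 = 73786976294838206464

Result: 73786976294838206464
Multiplications needed: 6 (6 lines after 4^1)

4^33 = 73786976294838206464. Using exponentiation by squaring, this requires 6 multiplications. The key idea: if the exponent is even, square the half-power; if odd, multiply by the base once.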